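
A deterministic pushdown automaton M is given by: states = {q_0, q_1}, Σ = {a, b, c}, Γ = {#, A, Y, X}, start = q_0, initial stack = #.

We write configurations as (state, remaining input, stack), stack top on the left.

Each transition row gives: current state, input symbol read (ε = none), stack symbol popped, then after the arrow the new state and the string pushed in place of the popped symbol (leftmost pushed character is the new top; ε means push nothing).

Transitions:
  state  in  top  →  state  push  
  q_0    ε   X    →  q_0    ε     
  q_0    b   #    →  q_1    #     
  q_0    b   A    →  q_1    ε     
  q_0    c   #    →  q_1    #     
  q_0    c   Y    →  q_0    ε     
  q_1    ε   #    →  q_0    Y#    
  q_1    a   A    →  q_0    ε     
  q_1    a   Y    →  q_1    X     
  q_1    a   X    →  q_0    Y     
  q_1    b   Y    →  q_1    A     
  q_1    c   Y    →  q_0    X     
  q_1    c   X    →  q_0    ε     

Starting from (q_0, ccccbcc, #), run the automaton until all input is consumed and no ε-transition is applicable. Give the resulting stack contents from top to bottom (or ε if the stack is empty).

(q_0, ccccbcc, #) ⊢ (q_1, cccbcc, #) ⊢ (q_0, cccbcc, Y#) ⊢ (q_0, ccbcc, #) ⊢ (q_1, cbcc, #) ⊢ (q_0, cbcc, Y#) ⊢ (q_0, bcc, #) ⊢ (q_1, cc, #) ⊢ (q_0, cc, Y#) ⊢ (q_0, c, #) ⊢ (q_1, ε, #) ⊢ (q_0, ε, Y#)
All input consumed in state q_0 with stack Y#.

Y#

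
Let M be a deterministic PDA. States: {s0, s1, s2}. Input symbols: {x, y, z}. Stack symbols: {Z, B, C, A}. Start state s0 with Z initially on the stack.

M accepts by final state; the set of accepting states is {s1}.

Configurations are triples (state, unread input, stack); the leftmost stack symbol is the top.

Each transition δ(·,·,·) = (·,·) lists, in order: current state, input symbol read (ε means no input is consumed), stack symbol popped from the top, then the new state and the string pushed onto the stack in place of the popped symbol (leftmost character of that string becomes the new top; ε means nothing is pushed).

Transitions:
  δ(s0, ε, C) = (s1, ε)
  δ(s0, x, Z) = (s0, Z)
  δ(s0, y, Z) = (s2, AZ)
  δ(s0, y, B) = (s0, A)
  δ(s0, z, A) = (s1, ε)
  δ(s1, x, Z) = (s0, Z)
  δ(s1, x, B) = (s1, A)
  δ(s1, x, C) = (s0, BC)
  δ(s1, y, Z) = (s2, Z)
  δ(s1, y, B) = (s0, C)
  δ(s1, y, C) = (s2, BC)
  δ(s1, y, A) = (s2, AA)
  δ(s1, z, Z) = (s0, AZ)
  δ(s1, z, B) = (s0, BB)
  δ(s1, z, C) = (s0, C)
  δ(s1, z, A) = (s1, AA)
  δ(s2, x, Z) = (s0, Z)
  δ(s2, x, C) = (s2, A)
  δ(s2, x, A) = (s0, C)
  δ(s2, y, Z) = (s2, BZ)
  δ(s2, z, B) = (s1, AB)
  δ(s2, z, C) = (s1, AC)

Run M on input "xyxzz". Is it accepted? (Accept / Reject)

(s0, xyxzz, Z) ⊢ (s0, yxzz, Z) ⊢ (s2, xzz, AZ) ⊢ (s0, zz, CZ) ⊢ (s1, zz, Z) ⊢ (s0, z, AZ) ⊢ (s1, ε, Z)
All input consumed; state s1 ∈ F.

Accept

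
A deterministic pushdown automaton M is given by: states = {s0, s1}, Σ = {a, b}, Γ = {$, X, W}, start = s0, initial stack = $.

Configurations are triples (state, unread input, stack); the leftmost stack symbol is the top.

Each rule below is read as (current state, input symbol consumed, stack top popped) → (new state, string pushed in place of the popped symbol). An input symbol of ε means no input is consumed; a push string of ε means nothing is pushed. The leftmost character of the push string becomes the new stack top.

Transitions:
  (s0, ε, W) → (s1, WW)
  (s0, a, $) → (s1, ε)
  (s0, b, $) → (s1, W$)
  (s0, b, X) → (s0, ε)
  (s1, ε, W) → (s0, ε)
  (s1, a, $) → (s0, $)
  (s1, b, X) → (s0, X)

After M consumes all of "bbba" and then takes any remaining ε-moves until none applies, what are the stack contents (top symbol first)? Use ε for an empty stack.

ε

(s0, bbba, $) ⊢ (s1, bba, W$) ⊢ (s0, bba, $) ⊢ (s1, ba, W$) ⊢ (s0, ba, $) ⊢ (s1, a, W$) ⊢ (s0, a, $) ⊢ (s1, ε, ε)
All input consumed in state s1 with stack ε.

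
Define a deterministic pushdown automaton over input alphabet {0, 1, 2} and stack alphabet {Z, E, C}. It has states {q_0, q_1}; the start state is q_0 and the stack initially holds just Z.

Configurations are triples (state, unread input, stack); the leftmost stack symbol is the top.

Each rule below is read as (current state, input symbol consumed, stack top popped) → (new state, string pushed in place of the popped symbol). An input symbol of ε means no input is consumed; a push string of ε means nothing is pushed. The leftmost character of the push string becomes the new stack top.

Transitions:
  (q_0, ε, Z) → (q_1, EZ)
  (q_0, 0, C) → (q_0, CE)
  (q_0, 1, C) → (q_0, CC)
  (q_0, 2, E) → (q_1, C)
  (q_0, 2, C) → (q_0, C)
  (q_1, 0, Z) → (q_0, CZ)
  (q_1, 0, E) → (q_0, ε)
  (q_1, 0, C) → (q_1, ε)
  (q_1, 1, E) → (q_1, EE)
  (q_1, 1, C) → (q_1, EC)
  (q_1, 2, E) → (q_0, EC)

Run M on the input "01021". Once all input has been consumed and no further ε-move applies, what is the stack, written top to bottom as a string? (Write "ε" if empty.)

(q_0, 01021, Z) ⊢ (q_1, 01021, EZ) ⊢ (q_0, 1021, Z) ⊢ (q_1, 1021, EZ) ⊢ (q_1, 021, EEZ) ⊢ (q_0, 21, EZ) ⊢ (q_1, 1, CZ) ⊢ (q_1, ε, ECZ)
All input consumed in state q_1 with stack ECZ.

ECZ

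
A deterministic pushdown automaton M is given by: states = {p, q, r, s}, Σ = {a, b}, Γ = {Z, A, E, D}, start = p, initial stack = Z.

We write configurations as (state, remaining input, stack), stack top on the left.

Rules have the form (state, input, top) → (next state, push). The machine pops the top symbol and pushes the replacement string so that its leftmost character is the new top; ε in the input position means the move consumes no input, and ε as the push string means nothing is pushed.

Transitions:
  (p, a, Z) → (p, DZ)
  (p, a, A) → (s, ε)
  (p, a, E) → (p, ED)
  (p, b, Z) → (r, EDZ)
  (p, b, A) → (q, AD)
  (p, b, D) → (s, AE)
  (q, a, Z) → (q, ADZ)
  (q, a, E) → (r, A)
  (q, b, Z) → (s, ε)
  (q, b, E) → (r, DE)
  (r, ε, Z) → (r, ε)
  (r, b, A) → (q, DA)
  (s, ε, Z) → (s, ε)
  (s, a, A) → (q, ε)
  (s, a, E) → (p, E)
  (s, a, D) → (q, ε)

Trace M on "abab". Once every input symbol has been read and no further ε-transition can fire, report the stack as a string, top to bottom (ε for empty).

(p, abab, Z)
  read a, top Z: go to p, push DZ → (p, bab, DZ)
  read b, top D: go to s, push AE → (s, ab, AEZ)
  read a, top A: go to q, push ε → (q, b, EZ)
  read b, top E: go to r, push DE → (r, ε, DEZ)
All input consumed in state r with stack DEZ.

DEZ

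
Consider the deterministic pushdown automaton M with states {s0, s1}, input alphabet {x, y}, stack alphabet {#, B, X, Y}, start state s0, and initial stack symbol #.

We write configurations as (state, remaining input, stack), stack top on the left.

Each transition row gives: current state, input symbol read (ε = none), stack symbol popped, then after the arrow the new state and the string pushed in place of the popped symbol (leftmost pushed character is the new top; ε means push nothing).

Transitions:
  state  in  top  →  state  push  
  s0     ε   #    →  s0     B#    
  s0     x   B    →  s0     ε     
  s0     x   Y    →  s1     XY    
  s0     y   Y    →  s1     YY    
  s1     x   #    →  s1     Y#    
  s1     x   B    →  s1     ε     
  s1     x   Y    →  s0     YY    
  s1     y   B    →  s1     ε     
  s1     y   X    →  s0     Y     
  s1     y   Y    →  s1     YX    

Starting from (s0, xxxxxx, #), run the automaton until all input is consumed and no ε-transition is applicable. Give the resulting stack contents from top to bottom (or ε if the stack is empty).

B#

(s0, xxxxxx, #) ⊢ (s0, xxxxxx, B#) ⊢ (s0, xxxxx, #) ⊢ (s0, xxxxx, B#) ⊢ (s0, xxxx, #) ⊢ (s0, xxxx, B#) ⊢ (s0, xxx, #) ⊢ (s0, xxx, B#) ⊢ (s0, xx, #) ⊢ (s0, xx, B#) ⊢ (s0, x, #) ⊢ (s0, x, B#) ⊢ (s0, ε, #) ⊢ (s0, ε, B#)
All input consumed in state s0 with stack B#.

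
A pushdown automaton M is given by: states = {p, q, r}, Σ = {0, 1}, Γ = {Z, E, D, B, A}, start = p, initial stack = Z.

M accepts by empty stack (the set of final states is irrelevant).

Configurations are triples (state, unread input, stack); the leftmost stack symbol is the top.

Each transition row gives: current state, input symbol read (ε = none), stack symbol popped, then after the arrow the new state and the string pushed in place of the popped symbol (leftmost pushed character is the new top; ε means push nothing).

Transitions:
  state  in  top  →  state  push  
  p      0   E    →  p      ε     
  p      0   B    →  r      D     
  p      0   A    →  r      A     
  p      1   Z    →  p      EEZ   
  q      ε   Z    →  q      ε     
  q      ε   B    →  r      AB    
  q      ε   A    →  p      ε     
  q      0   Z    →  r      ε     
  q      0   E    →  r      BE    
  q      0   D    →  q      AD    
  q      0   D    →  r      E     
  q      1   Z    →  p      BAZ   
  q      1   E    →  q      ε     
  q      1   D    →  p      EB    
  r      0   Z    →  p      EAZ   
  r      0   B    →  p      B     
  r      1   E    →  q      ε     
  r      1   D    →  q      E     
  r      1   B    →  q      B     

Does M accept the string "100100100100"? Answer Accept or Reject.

Reject

No computation consumes all input and empties the stack.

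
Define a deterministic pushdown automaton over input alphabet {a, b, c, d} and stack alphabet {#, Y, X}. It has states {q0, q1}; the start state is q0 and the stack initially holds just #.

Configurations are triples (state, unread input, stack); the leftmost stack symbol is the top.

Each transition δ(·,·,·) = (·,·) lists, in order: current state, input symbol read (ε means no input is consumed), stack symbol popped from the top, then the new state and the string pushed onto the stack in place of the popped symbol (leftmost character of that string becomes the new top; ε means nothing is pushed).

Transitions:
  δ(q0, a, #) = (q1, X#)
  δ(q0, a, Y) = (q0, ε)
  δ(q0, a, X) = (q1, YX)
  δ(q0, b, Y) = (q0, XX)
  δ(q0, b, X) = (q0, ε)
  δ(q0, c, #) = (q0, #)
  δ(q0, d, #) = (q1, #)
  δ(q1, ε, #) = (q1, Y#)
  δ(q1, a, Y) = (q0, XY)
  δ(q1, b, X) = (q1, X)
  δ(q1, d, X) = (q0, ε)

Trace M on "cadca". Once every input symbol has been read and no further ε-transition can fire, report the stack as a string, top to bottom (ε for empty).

X#

(q0, cadca, #)
  read c, top #: go to q0, push # → (q0, adca, #)
  read a, top #: go to q1, push X# → (q1, dca, X#)
  read d, top X: go to q0, push ε → (q0, ca, #)
  read c, top #: go to q0, push # → (q0, a, #)
  read a, top #: go to q1, push X# → (q1, ε, X#)
All input consumed in state q1 with stack X#.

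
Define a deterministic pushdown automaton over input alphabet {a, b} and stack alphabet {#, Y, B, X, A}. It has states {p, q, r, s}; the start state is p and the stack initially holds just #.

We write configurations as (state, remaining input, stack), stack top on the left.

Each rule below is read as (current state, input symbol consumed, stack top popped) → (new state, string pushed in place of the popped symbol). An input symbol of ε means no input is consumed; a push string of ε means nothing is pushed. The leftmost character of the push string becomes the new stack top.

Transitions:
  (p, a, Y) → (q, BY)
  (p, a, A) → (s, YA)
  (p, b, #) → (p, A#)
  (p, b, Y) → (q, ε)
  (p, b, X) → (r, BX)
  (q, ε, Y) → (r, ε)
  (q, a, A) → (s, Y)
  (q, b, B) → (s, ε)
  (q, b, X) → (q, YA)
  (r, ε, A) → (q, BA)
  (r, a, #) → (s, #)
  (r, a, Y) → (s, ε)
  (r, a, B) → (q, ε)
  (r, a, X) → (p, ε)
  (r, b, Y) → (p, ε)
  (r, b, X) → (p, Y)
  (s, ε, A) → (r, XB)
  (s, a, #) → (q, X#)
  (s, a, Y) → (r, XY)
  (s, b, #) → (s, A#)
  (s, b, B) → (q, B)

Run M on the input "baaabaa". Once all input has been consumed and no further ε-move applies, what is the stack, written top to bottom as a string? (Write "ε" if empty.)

XY#

(p, baaabaa, #)
  read b, top #: go to p, push A# → (p, aaabaa, A#)
  read a, top A: go to s, push YA → (s, aabaa, YA#)
  read a, top Y: go to r, push XY → (r, abaa, XYA#)
  read a, top X: go to p, push ε → (p, baa, YA#)
  read b, top Y: go to q, push ε → (q, aa, A#)
  read a, top A: go to s, push Y → (s, a, Y#)
  read a, top Y: go to r, push XY → (r, ε, XY#)
All input consumed in state r with stack XY#.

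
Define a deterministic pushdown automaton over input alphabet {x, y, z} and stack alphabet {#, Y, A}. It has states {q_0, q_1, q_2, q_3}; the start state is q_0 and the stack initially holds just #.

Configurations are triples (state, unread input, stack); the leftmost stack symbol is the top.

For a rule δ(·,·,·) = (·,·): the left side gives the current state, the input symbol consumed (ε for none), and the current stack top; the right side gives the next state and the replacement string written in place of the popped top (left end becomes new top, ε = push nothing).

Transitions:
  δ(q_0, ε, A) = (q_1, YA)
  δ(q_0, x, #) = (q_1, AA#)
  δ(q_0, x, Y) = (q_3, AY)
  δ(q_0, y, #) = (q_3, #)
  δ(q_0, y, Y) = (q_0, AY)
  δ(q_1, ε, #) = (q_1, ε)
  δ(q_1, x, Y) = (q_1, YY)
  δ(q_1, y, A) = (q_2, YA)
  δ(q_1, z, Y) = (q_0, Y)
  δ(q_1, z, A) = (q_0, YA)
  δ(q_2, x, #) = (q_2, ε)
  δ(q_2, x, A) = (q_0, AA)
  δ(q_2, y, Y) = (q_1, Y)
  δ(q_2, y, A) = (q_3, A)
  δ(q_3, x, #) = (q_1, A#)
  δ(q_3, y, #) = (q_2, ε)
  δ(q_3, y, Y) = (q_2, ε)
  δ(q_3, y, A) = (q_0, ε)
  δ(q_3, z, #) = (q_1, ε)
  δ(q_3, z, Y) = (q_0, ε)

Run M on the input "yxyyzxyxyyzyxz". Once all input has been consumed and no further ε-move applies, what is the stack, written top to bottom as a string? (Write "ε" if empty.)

(q_0, yxyyzxyxyyzyxz, #)
  read y, top #: go to q_3, push # → (q_3, xyyzxyxyyzyxz, #)
  read x, top #: go to q_1, push A# → (q_1, yyzxyxyyzyxz, A#)
  read y, top A: go to q_2, push YA → (q_2, yzxyxyyzyxz, YA#)
  read y, top Y: go to q_1, push Y → (q_1, zxyxyyzyxz, YA#)
  read z, top Y: go to q_0, push Y → (q_0, xyxyyzyxz, YA#)
  read x, top Y: go to q_3, push AY → (q_3, yxyyzyxz, AYA#)
  read y, top A: go to q_0, push ε → (q_0, xyyzyxz, YA#)
  read x, top Y: go to q_3, push AY → (q_3, yyzyxz, AYA#)
  read y, top A: go to q_0, push ε → (q_0, yzyxz, YA#)
  read y, top Y: go to q_0, push AY → (q_0, zyxz, AYA#)
  ε-move, top A: go to q_1, push YA → (q_1, zyxz, YAYA#)
  read z, top Y: go to q_0, push Y → (q_0, yxz, YAYA#)
  read y, top Y: go to q_0, push AY → (q_0, xz, AYAYA#)
  ε-move, top A: go to q_1, push YA → (q_1, xz, YAYAYA#)
  read x, top Y: go to q_1, push YY → (q_1, z, YYAYAYA#)
  read z, top Y: go to q_0, push Y → (q_0, ε, YYAYAYA#)
All input consumed in state q_0 with stack YYAYAYA#.

YYAYAYA#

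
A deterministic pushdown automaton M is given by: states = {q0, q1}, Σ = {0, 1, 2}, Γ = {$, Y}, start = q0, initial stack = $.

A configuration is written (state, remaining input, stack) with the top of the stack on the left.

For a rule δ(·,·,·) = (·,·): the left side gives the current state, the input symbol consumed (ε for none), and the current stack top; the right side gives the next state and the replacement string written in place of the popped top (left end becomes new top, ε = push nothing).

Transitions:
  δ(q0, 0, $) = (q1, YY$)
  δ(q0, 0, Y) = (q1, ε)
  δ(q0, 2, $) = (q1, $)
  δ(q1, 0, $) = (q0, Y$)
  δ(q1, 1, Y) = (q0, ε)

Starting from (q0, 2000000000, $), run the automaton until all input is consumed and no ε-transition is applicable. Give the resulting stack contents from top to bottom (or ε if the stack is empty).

(q0, 2000000000, $)
  read 2, top $: go to q1, push $ → (q1, 000000000, $)
  read 0, top $: go to q0, push Y$ → (q0, 00000000, Y$)
  read 0, top Y: go to q1, push ε → (q1, 0000000, $)
  read 0, top $: go to q0, push Y$ → (q0, 000000, Y$)
  read 0, top Y: go to q1, push ε → (q1, 00000, $)
  read 0, top $: go to q0, push Y$ → (q0, 0000, Y$)
  read 0, top Y: go to q1, push ε → (q1, 000, $)
  read 0, top $: go to q0, push Y$ → (q0, 00, Y$)
  read 0, top Y: go to q1, push ε → (q1, 0, $)
  read 0, top $: go to q0, push Y$ → (q0, ε, Y$)
All input consumed in state q0 with stack Y$.

Y$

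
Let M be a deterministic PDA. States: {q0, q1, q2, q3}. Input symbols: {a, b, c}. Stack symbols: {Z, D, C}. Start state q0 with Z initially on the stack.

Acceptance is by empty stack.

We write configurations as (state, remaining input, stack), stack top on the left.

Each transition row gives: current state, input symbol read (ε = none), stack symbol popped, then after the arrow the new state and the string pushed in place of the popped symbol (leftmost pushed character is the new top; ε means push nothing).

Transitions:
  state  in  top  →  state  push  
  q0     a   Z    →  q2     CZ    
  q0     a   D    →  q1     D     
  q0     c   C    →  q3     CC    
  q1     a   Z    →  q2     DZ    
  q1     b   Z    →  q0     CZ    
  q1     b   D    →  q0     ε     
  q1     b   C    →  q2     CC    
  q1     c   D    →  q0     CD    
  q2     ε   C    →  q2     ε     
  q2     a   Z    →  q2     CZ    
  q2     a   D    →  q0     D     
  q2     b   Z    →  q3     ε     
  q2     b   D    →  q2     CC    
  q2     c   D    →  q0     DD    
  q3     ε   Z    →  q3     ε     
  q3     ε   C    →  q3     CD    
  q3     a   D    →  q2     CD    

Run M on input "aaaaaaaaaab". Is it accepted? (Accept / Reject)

Accept

(q0, aaaaaaaaaab, Z)
  read a, top Z: go to q2, push CZ → (q2, aaaaaaaaab, CZ)
  ε-move, top C: go to q2, push ε → (q2, aaaaaaaaab, Z)
  read a, top Z: go to q2, push CZ → (q2, aaaaaaaab, CZ)
  ε-move, top C: go to q2, push ε → (q2, aaaaaaaab, Z)
  read a, top Z: go to q2, push CZ → (q2, aaaaaaab, CZ)
  ε-move, top C: go to q2, push ε → (q2, aaaaaaab, Z)
  read a, top Z: go to q2, push CZ → (q2, aaaaaab, CZ)
  ε-move, top C: go to q2, push ε → (q2, aaaaaab, Z)
  read a, top Z: go to q2, push CZ → (q2, aaaaab, CZ)
  ε-move, top C: go to q2, push ε → (q2, aaaaab, Z)
  read a, top Z: go to q2, push CZ → (q2, aaaab, CZ)
  ε-move, top C: go to q2, push ε → (q2, aaaab, Z)
  read a, top Z: go to q2, push CZ → (q2, aaab, CZ)
  ε-move, top C: go to q2, push ε → (q2, aaab, Z)
  read a, top Z: go to q2, push CZ → (q2, aab, CZ)
  ε-move, top C: go to q2, push ε → (q2, aab, Z)
  read a, top Z: go to q2, push CZ → (q2, ab, CZ)
  ε-move, top C: go to q2, push ε → (q2, ab, Z)
  read a, top Z: go to q2, push CZ → (q2, b, CZ)
  ε-move, top C: go to q2, push ε → (q2, b, Z)
  read b, top Z: go to q3, push ε → (q3, ε, ε)
All input consumed and the stack is empty.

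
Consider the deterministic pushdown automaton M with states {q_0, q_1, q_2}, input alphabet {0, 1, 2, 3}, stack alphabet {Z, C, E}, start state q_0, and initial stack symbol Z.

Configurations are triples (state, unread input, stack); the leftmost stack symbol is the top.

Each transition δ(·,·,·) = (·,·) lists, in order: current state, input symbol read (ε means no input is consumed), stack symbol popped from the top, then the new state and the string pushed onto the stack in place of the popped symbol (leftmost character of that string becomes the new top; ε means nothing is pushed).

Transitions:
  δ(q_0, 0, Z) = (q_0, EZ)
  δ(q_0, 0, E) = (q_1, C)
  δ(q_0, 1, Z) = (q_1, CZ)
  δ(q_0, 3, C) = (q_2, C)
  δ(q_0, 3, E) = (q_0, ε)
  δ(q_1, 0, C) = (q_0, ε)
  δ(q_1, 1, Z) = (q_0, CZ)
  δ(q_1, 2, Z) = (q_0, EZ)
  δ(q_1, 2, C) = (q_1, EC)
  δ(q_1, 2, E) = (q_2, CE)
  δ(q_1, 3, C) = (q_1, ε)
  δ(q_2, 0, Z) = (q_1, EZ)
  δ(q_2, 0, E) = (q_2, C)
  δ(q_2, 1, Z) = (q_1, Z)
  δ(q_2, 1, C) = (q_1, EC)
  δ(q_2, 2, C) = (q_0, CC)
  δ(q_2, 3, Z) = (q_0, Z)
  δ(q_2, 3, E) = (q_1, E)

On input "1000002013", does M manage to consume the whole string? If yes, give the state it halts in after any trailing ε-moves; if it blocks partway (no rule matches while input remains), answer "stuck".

(q_0, 1000002013, Z) ⊢ (q_1, 000002013, CZ) ⊢ (q_0, 00002013, Z) ⊢ (q_0, 0002013, EZ) ⊢ (q_1, 002013, CZ) ⊢ (q_0, 02013, Z) ⊢ (q_0, 2013, EZ)
No transition for (q_0, 2, top E); M blocks with input 2013 remaining.

stuck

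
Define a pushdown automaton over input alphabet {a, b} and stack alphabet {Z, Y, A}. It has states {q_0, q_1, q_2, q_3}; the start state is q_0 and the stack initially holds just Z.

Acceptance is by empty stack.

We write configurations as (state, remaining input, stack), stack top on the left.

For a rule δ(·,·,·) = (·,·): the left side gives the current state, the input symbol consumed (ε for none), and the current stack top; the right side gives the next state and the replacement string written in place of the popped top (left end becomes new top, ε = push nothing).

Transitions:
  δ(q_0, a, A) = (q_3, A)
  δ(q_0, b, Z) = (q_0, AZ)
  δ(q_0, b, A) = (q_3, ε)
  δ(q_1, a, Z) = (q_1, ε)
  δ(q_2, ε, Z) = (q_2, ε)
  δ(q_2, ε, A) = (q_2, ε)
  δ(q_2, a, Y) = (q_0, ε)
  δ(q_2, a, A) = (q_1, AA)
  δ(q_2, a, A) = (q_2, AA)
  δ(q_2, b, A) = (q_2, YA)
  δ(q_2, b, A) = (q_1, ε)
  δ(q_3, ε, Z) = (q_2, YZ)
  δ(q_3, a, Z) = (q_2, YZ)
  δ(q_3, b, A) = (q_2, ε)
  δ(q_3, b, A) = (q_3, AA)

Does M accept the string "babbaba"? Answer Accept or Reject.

Accept

One accepting computation: (q_0, babbaba, Z) ⊢ (q_0, abbaba, AZ) ⊢ (q_3, bbaba, AZ) ⊢ (q_3, baba, AAZ) ⊢ (q_2, aba, AZ) ⊢ (q_2, ba, AAZ) ⊢ (q_2, ba, AZ) ⊢ (q_1, a, Z) ⊢ (q_1, ε, ε)
All input consumed and the stack is empty.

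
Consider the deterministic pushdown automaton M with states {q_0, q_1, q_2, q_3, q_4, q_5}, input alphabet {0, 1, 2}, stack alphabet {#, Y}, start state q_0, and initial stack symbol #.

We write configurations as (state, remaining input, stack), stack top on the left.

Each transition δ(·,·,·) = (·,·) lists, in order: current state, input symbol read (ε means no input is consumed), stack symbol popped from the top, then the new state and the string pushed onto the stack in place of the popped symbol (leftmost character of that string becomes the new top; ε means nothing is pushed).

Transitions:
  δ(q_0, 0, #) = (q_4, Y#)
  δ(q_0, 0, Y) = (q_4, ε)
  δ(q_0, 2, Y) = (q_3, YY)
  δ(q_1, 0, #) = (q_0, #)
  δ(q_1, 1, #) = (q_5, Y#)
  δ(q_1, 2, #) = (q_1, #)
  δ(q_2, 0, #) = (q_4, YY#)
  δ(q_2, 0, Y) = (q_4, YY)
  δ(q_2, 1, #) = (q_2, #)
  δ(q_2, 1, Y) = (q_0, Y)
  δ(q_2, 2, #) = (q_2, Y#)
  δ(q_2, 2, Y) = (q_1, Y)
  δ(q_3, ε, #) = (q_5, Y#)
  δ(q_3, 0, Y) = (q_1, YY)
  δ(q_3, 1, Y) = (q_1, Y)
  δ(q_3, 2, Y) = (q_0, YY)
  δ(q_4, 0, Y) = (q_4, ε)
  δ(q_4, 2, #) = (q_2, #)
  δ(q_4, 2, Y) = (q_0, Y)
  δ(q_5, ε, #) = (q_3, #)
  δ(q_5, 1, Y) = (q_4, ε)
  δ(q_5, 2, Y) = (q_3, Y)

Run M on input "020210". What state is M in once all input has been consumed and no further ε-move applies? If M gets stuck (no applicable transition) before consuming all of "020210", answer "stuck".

(q_0, 020210, #) ⊢ (q_4, 20210, Y#) ⊢ (q_0, 0210, Y#) ⊢ (q_4, 210, #) ⊢ (q_2, 10, #) ⊢ (q_2, 0, #) ⊢ (q_4, ε, YY#)
All input consumed; M is in state q_4.

q_4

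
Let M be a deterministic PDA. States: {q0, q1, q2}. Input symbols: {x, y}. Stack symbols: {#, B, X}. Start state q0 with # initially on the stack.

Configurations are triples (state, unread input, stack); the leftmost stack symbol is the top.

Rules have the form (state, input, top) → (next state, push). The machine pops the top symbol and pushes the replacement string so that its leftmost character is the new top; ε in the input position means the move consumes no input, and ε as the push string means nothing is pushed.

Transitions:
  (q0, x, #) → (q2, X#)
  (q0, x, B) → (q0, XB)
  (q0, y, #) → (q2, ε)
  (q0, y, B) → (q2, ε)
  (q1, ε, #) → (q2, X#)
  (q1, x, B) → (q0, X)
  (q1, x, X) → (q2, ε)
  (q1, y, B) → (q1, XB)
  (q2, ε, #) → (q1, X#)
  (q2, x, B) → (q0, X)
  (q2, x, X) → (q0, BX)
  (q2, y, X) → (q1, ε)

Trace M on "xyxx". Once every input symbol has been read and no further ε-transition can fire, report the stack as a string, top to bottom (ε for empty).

(q0, xyxx, #)
  read x, top #: go to q2, push X# → (q2, yxx, X#)
  read y, top X: go to q1, push ε → (q1, xx, #)
  ε-move, top #: go to q2, push X# → (q2, xx, X#)
  read x, top X: go to q0, push BX → (q0, x, BX#)
  read x, top B: go to q0, push XB → (q0, ε, XBX#)
All input consumed in state q0 with stack XBX#.

XBX#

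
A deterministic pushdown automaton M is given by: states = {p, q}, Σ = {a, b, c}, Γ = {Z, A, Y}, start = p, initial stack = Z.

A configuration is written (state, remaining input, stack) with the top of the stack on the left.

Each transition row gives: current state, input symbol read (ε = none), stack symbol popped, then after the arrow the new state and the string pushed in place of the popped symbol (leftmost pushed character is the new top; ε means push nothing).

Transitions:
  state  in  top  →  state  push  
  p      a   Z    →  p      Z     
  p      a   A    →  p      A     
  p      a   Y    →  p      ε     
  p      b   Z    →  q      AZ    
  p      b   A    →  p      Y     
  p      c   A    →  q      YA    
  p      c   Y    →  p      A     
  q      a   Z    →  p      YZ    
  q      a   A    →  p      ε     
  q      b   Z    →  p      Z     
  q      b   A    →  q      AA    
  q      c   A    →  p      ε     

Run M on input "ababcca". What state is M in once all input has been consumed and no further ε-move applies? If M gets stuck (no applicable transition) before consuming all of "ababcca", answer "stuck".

(p, ababcca, Z)
  read a, top Z: go to p, push Z → (p, babcca, Z)
  read b, top Z: go to q, push AZ → (q, abcca, AZ)
  read a, top A: go to p, push ε → (p, bcca, Z)
  read b, top Z: go to q, push AZ → (q, cca, AZ)
  read c, top A: go to p, push ε → (p, ca, Z)
No transition for (p, c, top Z); M blocks with input ca remaining.

stuck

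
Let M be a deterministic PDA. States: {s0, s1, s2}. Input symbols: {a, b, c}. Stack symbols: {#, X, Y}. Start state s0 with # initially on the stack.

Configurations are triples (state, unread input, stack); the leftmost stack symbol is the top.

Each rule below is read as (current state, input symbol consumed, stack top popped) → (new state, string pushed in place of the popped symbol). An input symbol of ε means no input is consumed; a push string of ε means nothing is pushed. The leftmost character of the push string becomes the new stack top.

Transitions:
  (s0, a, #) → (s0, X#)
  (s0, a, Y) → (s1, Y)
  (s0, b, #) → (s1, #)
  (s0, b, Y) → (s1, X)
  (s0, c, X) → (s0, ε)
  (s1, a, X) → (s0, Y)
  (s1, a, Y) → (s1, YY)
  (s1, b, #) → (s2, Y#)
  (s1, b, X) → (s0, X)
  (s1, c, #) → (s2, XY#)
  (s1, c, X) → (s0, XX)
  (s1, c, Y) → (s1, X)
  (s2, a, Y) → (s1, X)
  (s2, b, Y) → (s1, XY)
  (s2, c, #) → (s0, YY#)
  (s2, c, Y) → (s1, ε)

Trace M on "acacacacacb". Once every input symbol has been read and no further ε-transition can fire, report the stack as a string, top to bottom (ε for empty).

#

(s0, acacacacacb, #) ⊢ (s0, cacacacacb, X#) ⊢ (s0, acacacacb, #) ⊢ (s0, cacacacb, X#) ⊢ (s0, acacacb, #) ⊢ (s0, cacacb, X#) ⊢ (s0, acacb, #) ⊢ (s0, cacb, X#) ⊢ (s0, acb, #) ⊢ (s0, cb, X#) ⊢ (s0, b, #) ⊢ (s1, ε, #)
All input consumed in state s1 with stack #.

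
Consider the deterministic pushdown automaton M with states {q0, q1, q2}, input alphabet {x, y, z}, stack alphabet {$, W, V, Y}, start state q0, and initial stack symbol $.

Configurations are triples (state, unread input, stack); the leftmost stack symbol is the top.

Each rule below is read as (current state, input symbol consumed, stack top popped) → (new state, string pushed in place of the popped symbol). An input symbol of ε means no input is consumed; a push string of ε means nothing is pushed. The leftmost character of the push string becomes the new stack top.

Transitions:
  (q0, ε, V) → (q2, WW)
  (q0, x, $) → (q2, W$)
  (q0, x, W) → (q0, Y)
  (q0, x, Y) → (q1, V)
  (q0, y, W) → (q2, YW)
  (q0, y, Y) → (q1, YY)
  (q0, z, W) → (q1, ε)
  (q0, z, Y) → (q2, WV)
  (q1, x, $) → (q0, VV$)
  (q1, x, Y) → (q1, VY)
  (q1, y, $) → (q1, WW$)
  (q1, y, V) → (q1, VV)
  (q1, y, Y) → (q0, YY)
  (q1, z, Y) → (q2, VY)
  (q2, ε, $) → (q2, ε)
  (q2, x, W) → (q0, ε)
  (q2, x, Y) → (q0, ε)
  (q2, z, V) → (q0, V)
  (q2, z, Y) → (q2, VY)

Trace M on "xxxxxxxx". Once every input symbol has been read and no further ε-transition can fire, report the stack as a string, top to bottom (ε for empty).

$

(q0, xxxxxxxx, $)
  read x, top $: go to q2, push W$ → (q2, xxxxxxx, W$)
  read x, top W: go to q0, push ε → (q0, xxxxxx, $)
  read x, top $: go to q2, push W$ → (q2, xxxxx, W$)
  read x, top W: go to q0, push ε → (q0, xxxx, $)
  read x, top $: go to q2, push W$ → (q2, xxx, W$)
  read x, top W: go to q0, push ε → (q0, xx, $)
  read x, top $: go to q2, push W$ → (q2, x, W$)
  read x, top W: go to q0, push ε → (q0, ε, $)
All input consumed in state q0 with stack $.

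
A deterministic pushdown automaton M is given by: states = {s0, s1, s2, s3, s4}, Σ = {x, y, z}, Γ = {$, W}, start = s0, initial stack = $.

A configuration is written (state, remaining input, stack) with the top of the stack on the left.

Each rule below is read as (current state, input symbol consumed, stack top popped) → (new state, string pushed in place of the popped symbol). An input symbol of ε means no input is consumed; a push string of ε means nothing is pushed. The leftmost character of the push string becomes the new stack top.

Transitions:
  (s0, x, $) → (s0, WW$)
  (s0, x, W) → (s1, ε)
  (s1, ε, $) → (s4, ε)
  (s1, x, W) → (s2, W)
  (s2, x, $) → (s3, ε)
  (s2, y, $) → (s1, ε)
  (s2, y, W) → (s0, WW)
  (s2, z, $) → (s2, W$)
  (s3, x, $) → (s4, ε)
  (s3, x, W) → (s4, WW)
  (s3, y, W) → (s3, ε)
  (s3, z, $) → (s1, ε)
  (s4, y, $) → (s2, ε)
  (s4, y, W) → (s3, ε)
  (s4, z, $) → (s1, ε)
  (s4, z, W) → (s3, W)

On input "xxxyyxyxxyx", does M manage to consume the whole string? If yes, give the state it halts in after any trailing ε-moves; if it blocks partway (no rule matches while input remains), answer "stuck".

(s0, xxxyyxyxxyx, $)
  read x, top $: go to s0, push WW$ → (s0, xxyyxyxxyx, WW$)
  read x, top W: go to s1, push ε → (s1, xyyxyxxyx, W$)
  read x, top W: go to s2, push W → (s2, yyxyxxyx, W$)
  read y, top W: go to s0, push WW → (s0, yxyxxyx, WW$)
No transition for (s0, y, top W); M blocks with input yxyxxyx remaining.

stuck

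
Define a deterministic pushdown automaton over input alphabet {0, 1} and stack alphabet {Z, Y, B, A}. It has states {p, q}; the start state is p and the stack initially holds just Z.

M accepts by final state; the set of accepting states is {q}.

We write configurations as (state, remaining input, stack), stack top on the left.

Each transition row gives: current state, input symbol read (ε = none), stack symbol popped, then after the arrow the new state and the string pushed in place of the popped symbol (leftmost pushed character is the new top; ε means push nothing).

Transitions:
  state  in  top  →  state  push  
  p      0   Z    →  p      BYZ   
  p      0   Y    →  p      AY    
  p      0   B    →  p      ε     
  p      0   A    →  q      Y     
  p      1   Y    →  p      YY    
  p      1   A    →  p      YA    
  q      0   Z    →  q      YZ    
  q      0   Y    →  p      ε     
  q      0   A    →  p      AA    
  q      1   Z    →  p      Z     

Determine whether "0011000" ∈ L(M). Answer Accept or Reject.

(p, 0011000, Z) ⊢ (p, 011000, BYZ) ⊢ (p, 11000, YZ) ⊢ (p, 1000, YYZ) ⊢ (p, 000, YYYZ) ⊢ (p, 00, AYYYZ) ⊢ (q, 0, YYYYZ) ⊢ (p, ε, YYYZ)
All input consumed; state p ∉ F and no further ε-move applies.

Reject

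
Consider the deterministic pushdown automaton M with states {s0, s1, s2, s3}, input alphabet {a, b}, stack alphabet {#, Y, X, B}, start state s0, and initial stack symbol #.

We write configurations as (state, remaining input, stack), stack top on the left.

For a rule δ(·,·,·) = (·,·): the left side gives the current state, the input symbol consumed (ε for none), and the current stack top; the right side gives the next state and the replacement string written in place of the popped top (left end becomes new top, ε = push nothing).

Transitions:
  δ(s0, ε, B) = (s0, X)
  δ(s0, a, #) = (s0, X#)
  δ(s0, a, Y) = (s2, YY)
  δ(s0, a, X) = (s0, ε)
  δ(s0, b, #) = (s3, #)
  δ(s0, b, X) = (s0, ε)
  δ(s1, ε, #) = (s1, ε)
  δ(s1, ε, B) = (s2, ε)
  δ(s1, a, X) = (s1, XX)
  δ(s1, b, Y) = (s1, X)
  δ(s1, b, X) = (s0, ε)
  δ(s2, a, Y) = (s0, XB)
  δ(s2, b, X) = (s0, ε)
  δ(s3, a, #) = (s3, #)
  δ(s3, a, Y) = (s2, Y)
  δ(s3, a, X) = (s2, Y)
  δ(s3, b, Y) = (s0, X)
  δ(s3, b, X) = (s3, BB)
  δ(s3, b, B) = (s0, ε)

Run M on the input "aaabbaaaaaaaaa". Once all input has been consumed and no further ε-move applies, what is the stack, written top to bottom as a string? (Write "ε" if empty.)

(s0, aaabbaaaaaaaaa, #)
  read a, top #: go to s0, push X# → (s0, aabbaaaaaaaaa, X#)
  read a, top X: go to s0, push ε → (s0, abbaaaaaaaaa, #)
  read a, top #: go to s0, push X# → (s0, bbaaaaaaaaa, X#)
  read b, top X: go to s0, push ε → (s0, baaaaaaaaa, #)
  read b, top #: go to s3, push # → (s3, aaaaaaaaa, #)
  read a, top #: go to s3, push # → (s3, aaaaaaaa, #)
  read a, top #: go to s3, push # → (s3, aaaaaaa, #)
  read a, top #: go to s3, push # → (s3, aaaaaa, #)
  read a, top #: go to s3, push # → (s3, aaaaa, #)
  read a, top #: go to s3, push # → (s3, aaaa, #)
  read a, top #: go to s3, push # → (s3, aaa, #)
  read a, top #: go to s3, push # → (s3, aa, #)
  read a, top #: go to s3, push # → (s3, a, #)
  read a, top #: go to s3, push # → (s3, ε, #)
All input consumed in state s3 with stack #.

#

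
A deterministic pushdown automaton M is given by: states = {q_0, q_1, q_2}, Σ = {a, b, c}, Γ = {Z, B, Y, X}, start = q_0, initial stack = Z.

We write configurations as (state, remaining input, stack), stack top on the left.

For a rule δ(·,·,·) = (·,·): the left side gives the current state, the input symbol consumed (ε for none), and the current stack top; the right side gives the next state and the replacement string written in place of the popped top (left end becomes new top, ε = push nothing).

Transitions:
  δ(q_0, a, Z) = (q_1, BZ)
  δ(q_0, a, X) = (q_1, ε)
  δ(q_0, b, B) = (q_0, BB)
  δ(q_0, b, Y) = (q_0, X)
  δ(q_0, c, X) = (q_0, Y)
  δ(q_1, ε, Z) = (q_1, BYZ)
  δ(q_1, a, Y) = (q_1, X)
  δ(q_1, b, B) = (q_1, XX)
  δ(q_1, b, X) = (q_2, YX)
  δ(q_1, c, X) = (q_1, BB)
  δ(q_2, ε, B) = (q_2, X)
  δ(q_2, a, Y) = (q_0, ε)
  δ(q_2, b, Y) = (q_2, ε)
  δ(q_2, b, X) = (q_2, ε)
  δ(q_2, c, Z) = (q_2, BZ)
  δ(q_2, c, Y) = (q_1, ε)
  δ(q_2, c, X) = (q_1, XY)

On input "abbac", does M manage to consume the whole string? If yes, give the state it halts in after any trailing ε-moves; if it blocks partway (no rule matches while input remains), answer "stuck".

q_0

(q_0, abbac, Z)
  read a, top Z: go to q_1, push BZ → (q_1, bbac, BZ)
  read b, top B: go to q_1, push XX → (q_1, bac, XXZ)
  read b, top X: go to q_2, push YX → (q_2, ac, YXXZ)
  read a, top Y: go to q_0, push ε → (q_0, c, XXZ)
  read c, top X: go to q_0, push Y → (q_0, ε, YXZ)
All input consumed; M is in state q_0.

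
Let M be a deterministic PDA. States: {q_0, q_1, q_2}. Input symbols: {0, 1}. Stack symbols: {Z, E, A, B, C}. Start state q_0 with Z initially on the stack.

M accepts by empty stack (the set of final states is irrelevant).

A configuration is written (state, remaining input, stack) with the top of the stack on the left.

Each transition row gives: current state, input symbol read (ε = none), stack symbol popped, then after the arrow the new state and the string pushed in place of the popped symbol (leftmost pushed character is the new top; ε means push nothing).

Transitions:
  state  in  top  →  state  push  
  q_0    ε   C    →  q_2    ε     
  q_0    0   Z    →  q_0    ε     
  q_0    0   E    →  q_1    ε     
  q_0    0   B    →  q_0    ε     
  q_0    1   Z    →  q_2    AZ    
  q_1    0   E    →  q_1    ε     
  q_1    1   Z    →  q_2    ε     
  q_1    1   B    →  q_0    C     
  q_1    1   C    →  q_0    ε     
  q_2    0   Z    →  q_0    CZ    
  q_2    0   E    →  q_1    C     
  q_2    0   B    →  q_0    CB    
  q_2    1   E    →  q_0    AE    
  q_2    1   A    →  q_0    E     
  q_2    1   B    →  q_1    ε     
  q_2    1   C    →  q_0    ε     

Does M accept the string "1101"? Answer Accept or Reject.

Accept

(q_0, 1101, Z)
  read 1, top Z: go to q_2, push AZ → (q_2, 101, AZ)
  read 1, top A: go to q_0, push E → (q_0, 01, EZ)
  read 0, top E: go to q_1, push ε → (q_1, 1, Z)
  read 1, top Z: go to q_2, push ε → (q_2, ε, ε)
All input consumed and the stack is empty.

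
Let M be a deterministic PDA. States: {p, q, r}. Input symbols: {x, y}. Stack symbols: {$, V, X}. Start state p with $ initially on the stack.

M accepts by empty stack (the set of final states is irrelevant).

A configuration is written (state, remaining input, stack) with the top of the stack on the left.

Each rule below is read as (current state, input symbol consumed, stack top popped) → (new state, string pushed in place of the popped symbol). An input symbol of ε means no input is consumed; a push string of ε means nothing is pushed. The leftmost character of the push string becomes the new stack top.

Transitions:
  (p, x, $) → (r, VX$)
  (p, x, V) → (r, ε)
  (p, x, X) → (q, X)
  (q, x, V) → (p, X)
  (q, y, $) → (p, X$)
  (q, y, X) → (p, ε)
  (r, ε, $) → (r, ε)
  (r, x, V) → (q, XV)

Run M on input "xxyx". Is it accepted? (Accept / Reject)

Reject

(p, xxyx, $) ⊢ (r, xyx, VX$) ⊢ (q, yx, XVX$) ⊢ (p, x, VX$) ⊢ (r, ε, X$)
All input consumed; stack is X$, not empty, and no further ε-move applies.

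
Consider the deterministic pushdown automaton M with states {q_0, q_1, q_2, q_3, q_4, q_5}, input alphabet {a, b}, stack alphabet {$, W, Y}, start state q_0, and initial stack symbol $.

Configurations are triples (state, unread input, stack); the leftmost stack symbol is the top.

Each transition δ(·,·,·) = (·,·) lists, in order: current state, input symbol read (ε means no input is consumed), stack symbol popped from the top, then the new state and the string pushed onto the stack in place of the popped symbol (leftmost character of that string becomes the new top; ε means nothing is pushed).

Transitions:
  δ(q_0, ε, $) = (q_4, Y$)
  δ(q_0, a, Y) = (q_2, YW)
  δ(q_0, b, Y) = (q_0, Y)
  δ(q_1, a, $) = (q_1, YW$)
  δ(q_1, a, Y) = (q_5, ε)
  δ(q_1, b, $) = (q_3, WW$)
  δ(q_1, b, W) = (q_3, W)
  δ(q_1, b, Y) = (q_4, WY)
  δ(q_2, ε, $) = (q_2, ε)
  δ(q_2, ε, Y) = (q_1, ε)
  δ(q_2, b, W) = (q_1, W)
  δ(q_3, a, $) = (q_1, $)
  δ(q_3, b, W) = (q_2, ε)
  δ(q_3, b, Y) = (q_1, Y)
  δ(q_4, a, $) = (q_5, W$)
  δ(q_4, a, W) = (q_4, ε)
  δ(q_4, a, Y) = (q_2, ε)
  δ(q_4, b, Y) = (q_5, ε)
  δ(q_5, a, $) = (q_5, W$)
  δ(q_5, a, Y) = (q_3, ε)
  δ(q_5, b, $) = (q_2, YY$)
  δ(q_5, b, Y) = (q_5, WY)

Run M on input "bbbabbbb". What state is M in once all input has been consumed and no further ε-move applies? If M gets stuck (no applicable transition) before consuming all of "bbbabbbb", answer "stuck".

stuck

(q_0, bbbabbbb, $)
  ε-move, top $: go to q_4, push Y$ → (q_4, bbbabbbb, Y$)
  read b, top Y: go to q_5, push ε → (q_5, bbabbbb, $)
  read b, top $: go to q_2, push YY$ → (q_2, babbbb, YY$)
  ε-move, top Y: go to q_1, push ε → (q_1, babbbb, Y$)
  read b, top Y: go to q_4, push WY → (q_4, abbbb, WY$)
  read a, top W: go to q_4, push ε → (q_4, bbbb, Y$)
  read b, top Y: go to q_5, push ε → (q_5, bbb, $)
  read b, top $: go to q_2, push YY$ → (q_2, bb, YY$)
  ε-move, top Y: go to q_1, push ε → (q_1, bb, Y$)
  read b, top Y: go to q_4, push WY → (q_4, b, WY$)
No transition for (q_4, b, top W); M blocks with input b remaining.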